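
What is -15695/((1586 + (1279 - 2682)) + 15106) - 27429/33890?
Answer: -951265531/518144210 ≈ -1.8359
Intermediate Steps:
-15695/((1586 + (1279 - 2682)) + 15106) - 27429/33890 = -15695/((1586 - 1403) + 15106) - 27429*1/33890 = -15695/(183 + 15106) - 27429/33890 = -15695/15289 - 27429/33890 = -951265531/518144210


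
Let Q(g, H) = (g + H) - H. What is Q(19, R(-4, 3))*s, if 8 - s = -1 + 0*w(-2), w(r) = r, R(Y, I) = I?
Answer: 171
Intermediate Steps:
Q(g, H) = g (Q(g, H) = (H + g) - H = g)
s = 9 (s = 8 - (-1 + 0*(-2)) = 8 - (-1 + 0) = 8 - 1*(-1) = 8 + 1 = 9)
Q(19, R(-4, 3))*s = 19*9 = 171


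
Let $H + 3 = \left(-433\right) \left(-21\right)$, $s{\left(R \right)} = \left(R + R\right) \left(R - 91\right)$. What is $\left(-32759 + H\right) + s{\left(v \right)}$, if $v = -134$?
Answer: $36631$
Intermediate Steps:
$s{\left(R \right)} = 2 R \left(-91 + R\right)$
$H = 9090$ ($H = -3 - -9093 = -3 + 9093 = 9090$)
$\left(-32759 + H\right) + s{\left(v \right)} = \left(-32759 + 9090\right) + 2 \left(-134\right) \left(-91 - 134\right) = -23669 + 2 \left(-134\right) \left(-225\right) = -23669 + 60300 = 36631$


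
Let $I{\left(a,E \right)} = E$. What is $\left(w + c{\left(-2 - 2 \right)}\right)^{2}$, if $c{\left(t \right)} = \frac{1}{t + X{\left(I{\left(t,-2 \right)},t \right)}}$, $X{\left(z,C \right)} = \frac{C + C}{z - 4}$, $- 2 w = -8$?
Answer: $\frac{841}{64} \approx 13.141$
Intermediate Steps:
$w = 4$ ($w = \left(- \frac{1}{2}\right) \left(-8\right) = 4$)
$X{\left(z,C \right)} = \frac{2 C}{-4 + z}$
$c{\left(t \right)} = \frac{3}{2 t}$ ($c{\left(t \right)} = \frac{1}{t + \frac{2 t}{-4 - 2}} = \frac{1}{t + \frac{2 t}{-6}} = \frac{1}{t + 2 t \left(- \frac{1}{6}\right)} = \frac{1}{t - \frac{t}{3}} = \frac{1}{\frac{2}{3} t} = \frac{3}{2 t}$)
$\left(w + c{\left(-2 - 2 \right)}\right)^{2} = \left(4 + \frac{3}{2 \left(-2 - 2\right)}\right)^{2} = \left(4 + \frac{3}{2 \left(-4\right)}\right)^{2} = \left(4 + \frac{3}{2} \left(- \frac{1}{4}\right)\right)^{2} = \left(4 - \frac{3}{8}\right)^{2} = \left(\frac{29}{8}\right)^{2} = \frac{841}{64}$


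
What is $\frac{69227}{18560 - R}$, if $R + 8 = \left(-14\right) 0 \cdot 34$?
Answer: $\frac{69227}{18568} \approx 3.7283$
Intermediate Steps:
$R = -8$ ($R = -8 + \left(-14\right) 0 \cdot 34 = -8 + 0 \cdot 34 = -8 + 0 = -8$)
$\frac{69227}{18560 - R} = \frac{69227}{18560 - -8} = \frac{69227}{18560 + 8} = \frac{69227}{18568}$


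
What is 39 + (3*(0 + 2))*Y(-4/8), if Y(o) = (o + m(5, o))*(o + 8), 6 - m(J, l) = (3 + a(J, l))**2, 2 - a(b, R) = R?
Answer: -4299/4 ≈ -1074.8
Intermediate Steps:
a(b, R) = 2 - R
m(J, l) = 6 - (5 - l)**2 (m(J, l) = 6 - (3 + (2 - l))**2 = 6 - (5 - l)**2)
Y(o) = (8 + o)*(6 + o - (-5 + o)**2) (Y(o) = (o + (6 - (-5 + o)**2))*(o + 8) = (6 + o - (-5 + o)**2)*(8 + o) = (8 + o)*(6 + o - (-5 + o)**2))
39 + (3*(0 + 2))*Y(-4/8) = 39 + (3*(0 + 2))*(-152 - (-4/8)**3 + 3*(-4/8)**2 + 69*(-4/8)) = 39 + (3*2)*(-152 - (-4*1/8)**3 + 3*(-4*1/8)**2 + 69*(-4*1/8)) = 39 + 6*(-152 - (-1/2)**3 + 3*(-1/2)**2 + 69*(-1/2)) = 39 + 6*(-152 - 1*(-1/8) + 3*(1/4) - 69/2) = 39 + 6*(-152 + 1/8 + 3/4 - 69/2) = 39 + 6*(-1485/8) = 39 - 4455/4 = -4299/4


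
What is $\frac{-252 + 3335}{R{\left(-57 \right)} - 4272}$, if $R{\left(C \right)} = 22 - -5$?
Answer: $- \frac{3083}{4245} \approx -0.72627$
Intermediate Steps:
$R{\left(C \right)} = 27$ ($R{\left(C \right)} = 22 + 5 = 27$)
$\frac{-252 + 3335}{R{\left(-57 \right)} - 4272} = \frac{-252 + 3335}{27 - 4272} = \frac{3083}{-4245} = 3083 \left(- \frac{1}{4245}\right) = - \frac{3083}{4245}$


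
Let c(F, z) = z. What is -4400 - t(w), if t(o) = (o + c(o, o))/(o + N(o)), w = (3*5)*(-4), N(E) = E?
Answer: -4401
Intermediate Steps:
w = -60 (w = 15*(-4) = -60)
t(o) = 1 (t(o) = (o + o)/(o + o) = (2*o)/((2*o)) = (2*o)*(1/(2*o)) = 1)
-4400 - t(w) = -4400 - 1*1 = -4400 - 1 = -4401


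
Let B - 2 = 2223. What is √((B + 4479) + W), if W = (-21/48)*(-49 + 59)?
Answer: √107194/4 ≈ 81.851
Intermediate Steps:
B = 2225 (B = 2 + 2223 = 2225)
W = -35/8 (W = -21*1/48*10 = -7/16*10 = -35/8 ≈ -4.3750)
√((B + 4479) + W) = √((2225 + 4479) - 35/8) = √(6704 - 35/8) = √(53597/8) = √107194/4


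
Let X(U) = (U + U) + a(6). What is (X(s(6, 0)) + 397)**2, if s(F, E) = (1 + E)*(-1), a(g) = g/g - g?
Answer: 152100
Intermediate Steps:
a(g) = 1 - g
s(F, E) = -1 - E
X(U) = -5 + 2*U (X(U) = (U + U) + (1 - 1*6) = 2*U + (1 - 6) = 2*U - 5 = -5 + 2*U)
(X(s(6, 0)) + 397)**2 = ((-5 + 2*(-1 - 1*0)) + 397)**2 = ((-5 + 2*(-1 + 0)) + 397)**2 = ((-5 + 2*(-1)) + 397)**2 = ((-5 - 2) + 397)**2 = (-7 + 397)**2 = 390**2 = 152100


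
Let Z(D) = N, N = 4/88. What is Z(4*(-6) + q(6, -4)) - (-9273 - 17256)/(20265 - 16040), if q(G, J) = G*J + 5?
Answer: 587863/92950 ≈ 6.3245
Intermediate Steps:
q(G, J) = 5 + G*J
N = 1/22 (N = 4*(1/88) = 1/22 ≈ 0.045455)
Z(D) = 1/22
Z(4*(-6) + q(6, -4)) - (-9273 - 17256)/(20265 - 16040) = 1/22 - (-9273 - 17256)/(20265 - 16040) = 1/22 - (-26529)/4225 = 1/22 - 1*(-26529/4225) = 1/22 + 26529/4225 = 587863/92950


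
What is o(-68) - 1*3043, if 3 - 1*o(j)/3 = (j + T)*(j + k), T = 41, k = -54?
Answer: -12916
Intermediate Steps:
o(j) = 9 - 3*(-54 + j)*(41 + j) (o(j) = 9 - 3*(j + 41)*(j - 54) = 9 - 3*(41 + j)*(-54 + j) = 9 - 3*(-54 + j)*(41 + j))
o(-68) - 1*3043 = (6651 - 3*(-68)² + 39*(-68)) - 1*3043 = (6651 - 3*4624 - 2652) - 3043 = (6651 - 13872 - 2652) - 3043 = -9873 - 3043 = -12916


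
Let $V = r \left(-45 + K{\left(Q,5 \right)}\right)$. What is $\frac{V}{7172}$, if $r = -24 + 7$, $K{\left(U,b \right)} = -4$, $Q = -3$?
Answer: $\frac{833}{7172} \approx 0.11615$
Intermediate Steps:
$r = -17$
$V = 833$ ($V = - 17 \left(-45 - 4\right) = \left(-17\right) \left(-49\right) = 833$)
$\frac{V}{7172} = \frac{833}{7172}$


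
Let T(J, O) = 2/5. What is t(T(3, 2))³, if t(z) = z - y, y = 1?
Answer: -27/125 ≈ -0.21600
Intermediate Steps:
T(J, O) = ⅖ (T(J, O) = 2*(⅕) = ⅖)
t(z) = -1 + z (t(z) = z - 1*1 = z - 1 = -1 + z)
t(T(3, 2))³ = (-1 + ⅖)³ = (-⅗)³ = -27/125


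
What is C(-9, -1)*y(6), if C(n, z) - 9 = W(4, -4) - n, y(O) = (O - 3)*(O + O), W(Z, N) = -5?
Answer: 468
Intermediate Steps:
y(O) = 2*O*(-3 + O) (y(O) = (-3 + O)*(2*O) = 2*O*(-3 + O))
C(n, z) = 4 - n (C(n, z) = 9 + (-5 - n) = 4 - n)
C(-9, -1)*y(6) = (4 - 1*(-9))*(2*6*(-3 + 6)) = (4 + 9)*(2*6*3) = 13*36 = 468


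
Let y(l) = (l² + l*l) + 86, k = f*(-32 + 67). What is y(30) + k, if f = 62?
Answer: 4056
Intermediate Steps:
k = 2170 (k = 62*(-32 + 67) = 62*35 = 2170)
y(l) = 86 + 2*l² (y(l) = (l² + l²) + 86 = 2*l² + 86 = 86 + 2*l²)
y(30) + k = (86 + 2*30²) + 2170 = (86 + 2*900) + 2170 = (86 + 1800) + 2170 = 1886 + 2170 = 4056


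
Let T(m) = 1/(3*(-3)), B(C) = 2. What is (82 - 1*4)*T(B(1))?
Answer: -26/3 ≈ -8.6667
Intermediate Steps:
T(m) = -⅑ (T(m) = 1/(-9) = -⅑)
(82 - 1*4)*T(B(1)) = (82 - 1*4)*(-⅑) = (82 - 4)*(-⅑) = 78*(-⅑) = -26/3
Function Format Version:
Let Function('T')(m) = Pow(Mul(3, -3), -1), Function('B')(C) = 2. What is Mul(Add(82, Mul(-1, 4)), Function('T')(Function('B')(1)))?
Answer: Rational(-26, 3) ≈ -8.6667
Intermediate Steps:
Function('T')(m) = Rational(-1, 9) (Function('T')(m) = Pow(-9, -1) = Rational(-1, 9))
Mul(Add(82, Mul(-1, 4)), Function('T')(Function('B')(1))) = Mul(Add(82, Mul(-1, 4)), Rational(-1, 9)) = Mul(Add(82, -4), Rational(-1, 9)) = Mul(78, Rational(-1, 9)) = Rational(-26, 3)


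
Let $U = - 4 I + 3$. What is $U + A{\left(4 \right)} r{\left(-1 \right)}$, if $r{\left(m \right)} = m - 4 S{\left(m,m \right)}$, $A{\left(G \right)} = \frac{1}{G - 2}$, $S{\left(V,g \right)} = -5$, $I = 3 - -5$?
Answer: $- \frac{39}{2} \approx -19.5$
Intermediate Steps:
$I = 8$ ($I = 3 + 5 = 8$)
$A{\left(G \right)} = \frac{1}{-2 + G}$
$r{\left(m \right)} = 20 + m$ ($r{\left(m \right)} = m - -20 = m + 20 = 20 + m$)
$U = -29$ ($U = \left(-4\right) 8 + 3 = -32 + 3 = -29$)
$U + A{\left(4 \right)} r{\left(-1 \right)} = -29 + \frac{20 - 1}{-2 + 4} = -29 + \frac{1}{2} \cdot 19 = -29 + \frac{19}{2} = - \frac{39}{2}$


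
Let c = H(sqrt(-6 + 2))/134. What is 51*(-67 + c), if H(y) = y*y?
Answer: -229041/67 ≈ -3418.5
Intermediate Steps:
H(y) = y**2
c = -2/67 (c = (sqrt(-6 + 2))**2/134 = (sqrt(-4))**2*(1/134) = (2*I)**2*(1/134) = -4*1/134 = -2/67 ≈ -0.029851)
51*(-67 + c) = 51*(-67 - 2/67) = 51*(-4491/67) = -229041/67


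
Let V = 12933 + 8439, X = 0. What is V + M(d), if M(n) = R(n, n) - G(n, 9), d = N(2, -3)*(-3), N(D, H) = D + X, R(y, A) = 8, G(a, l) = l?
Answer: 21371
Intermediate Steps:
N(D, H) = D (N(D, H) = D + 0 = D)
V = 21372
d = -6 (d = 2*(-3) = -6)
M(n) = -1 (M(n) = 8 - 1*9 = 8 - 9 = -1)
V + M(d) = 21372 - 1 = 21371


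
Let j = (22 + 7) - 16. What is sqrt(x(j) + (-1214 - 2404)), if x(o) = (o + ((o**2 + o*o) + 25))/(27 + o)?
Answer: I*sqrt(90215)/5 ≈ 60.072*I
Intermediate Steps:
j = 13 (j = 29 - 16 = 13)
x(o) = (25 + o + 2*o**2)/(27 + o) (x(o) = (o + ((o**2 + o**2) + 25))/(27 + o) = (o + (2*o**2 + 25))/(27 + o) = (o + (25 + 2*o**2))/(27 + o) = (25 + o + 2*o**2)/(27 + o))
sqrt(x(j) + (-1214 - 2404)) = sqrt((25 + 13 + 2*13**2)/(27 + 13) + (-1214 - 2404)) = sqrt((25 + 13 + 2*169)/40 - 3618) = sqrt((25 + 13 + 338)/40 - 3618) = sqrt((1/40)*376 - 3618) = sqrt(47/5 - 3618) = sqrt(-18043/5) = I*sqrt(90215)/5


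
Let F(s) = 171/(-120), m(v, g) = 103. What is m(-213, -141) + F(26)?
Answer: 4063/40 ≈ 101.57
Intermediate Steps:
F(s) = -57/40 (F(s) = 171*(-1/120) = -57/40)
m(-213, -141) + F(26) = 103 - 57/40 = 4063/40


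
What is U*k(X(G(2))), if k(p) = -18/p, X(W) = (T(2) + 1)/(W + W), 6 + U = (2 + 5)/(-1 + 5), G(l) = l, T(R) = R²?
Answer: 306/5 ≈ 61.200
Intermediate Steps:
U = -17/4 (U = -6 + (2 + 5)/(-1 + 5) = -6 + 7/4 = -17/4 ≈ -4.2500)
X(W) = 5/(2*W) (X(W) = (2² + 1)/(W + W) = (4 + 1)/((2*W)) = 5*(1/(2*W)) = 5/(2*W))
U*k(X(G(2))) = -(-153)/(2*((5/2)/2)) = -(-153)/(2*((5/2)*(½))) = -(-153)/(2*5/4) = -(-153)*4/(2*5) = -17/4*(-72/5) = 306/5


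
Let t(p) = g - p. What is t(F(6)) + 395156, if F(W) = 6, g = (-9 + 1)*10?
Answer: 395070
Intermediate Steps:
g = -80 (g = -8*10 = -80)
t(p) = -80 - p
t(F(6)) + 395156 = (-80 - 1*6) + 395156 = (-80 - 6) + 395156 = -86 + 395156 = 395070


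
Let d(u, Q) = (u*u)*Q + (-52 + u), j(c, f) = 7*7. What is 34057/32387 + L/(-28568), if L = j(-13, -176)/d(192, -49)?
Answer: 251045859565237/238735715018848 ≈ 1.0516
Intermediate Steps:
j(c, f) = 49
d(u, Q) = -52 + u + Q*u² (d(u, Q) = u²*Q + (-52 + u) = Q*u² + (-52 + u) = -52 + u + Q*u²)
L = -7/258028 (L = 49/(-52 + 192 - 49*192²) = 49/(-52 + 192 - 49*36864) = 49/(-52 + 192 - 1806336) = 49/(-1806196) = 49*(-1/1806196) = -7/258028 ≈ -2.7129e-5)
34057/32387 + L/(-28568) = 34057/32387 - 7/258028/(-28568) = 34057*(1/32387) - 7/258028*(-1/28568) = 34057/32387 + 7/7371343904 = 251045859565237/238735715018848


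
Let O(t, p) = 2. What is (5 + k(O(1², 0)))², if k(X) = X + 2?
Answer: 81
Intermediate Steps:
k(X) = 2 + X
(5 + k(O(1², 0)))² = (5 + (2 + 2))² = (5 + 4)² = 9² = 81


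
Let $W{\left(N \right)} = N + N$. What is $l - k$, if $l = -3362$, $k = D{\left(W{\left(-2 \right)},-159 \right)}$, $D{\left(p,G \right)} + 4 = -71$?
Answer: $-3287$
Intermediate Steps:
$W{\left(N \right)} = 2 N$
$D{\left(p,G \right)} = -75$ ($D{\left(p,G \right)} = -4 - 71 = -75$)
$k = -75$
$l - k = -3362 - -75 = -3362 + 75 = -3287$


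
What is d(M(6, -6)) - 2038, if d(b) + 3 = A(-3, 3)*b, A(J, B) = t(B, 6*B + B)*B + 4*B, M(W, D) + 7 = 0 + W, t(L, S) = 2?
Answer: -2059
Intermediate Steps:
M(W, D) = -7 + W (M(W, D) = -7 + (0 + W) = -7 + W)
A(J, B) = 6*B (A(J, B) = 2*B + 4*B = 6*B)
d(b) = -3 + 18*b (d(b) = -3 + (6*3)*b = -3 + 18*b)
d(M(6, -6)) - 2038 = (-3 + 18*(-7 + 6)) - 2038 = (-3 + 18*(-1)) - 2038 = (-3 - 18) - 2038 = -21 - 2038 = -2059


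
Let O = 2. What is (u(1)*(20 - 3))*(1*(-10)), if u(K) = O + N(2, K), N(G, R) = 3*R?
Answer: -850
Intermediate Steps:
u(K) = 2 + 3*K
(u(1)*(20 - 3))*(1*(-10)) = ((2 + 3*1)*(20 - 3))*(1*(-10)) = ((2 + 3)*17)*(-10) = (5*17)*(-10) = 85*(-10) = -850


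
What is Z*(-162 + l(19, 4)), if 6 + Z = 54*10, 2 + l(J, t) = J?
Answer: -77430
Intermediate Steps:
l(J, t) = -2 + J
Z = 534 (Z = -6 + 54*10 = -6 + 540 = 534)
Z*(-162 + l(19, 4)) = 534*(-162 + (-2 + 19)) = 534*(-162 + 17) = 534*(-145) = -77430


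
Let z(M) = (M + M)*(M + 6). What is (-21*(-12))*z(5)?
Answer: 27720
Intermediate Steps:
z(M) = 2*M*(6 + M) (z(M) = (2*M)*(6 + M) = 2*M*(6 + M))
(-21*(-12))*z(5) = (-21*(-12))*(2*5*(6 + 5)) = 252*(2*5*11) = 252*110 = 27720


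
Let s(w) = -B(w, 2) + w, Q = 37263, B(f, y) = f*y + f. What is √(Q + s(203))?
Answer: √36857 ≈ 191.98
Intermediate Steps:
B(f, y) = f + f*y
s(w) = -2*w (s(w) = -w*(1 + 2) + w = -w*3 + w = -3*w + w = -2*w)
√(Q + s(203)) = √(37263 - 2*203) = √(37263 - 406) = √36857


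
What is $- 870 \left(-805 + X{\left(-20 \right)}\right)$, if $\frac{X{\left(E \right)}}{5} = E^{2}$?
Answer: $-1039650$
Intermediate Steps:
$X{\left(E \right)} = 5 E^{2}$
$- 870 \left(-805 + X{\left(-20 \right)}\right) = - 870 \left(-805 + 5 \left(-20\right)^{2}\right) = - 870 \left(-805 + 5 \cdot 400\right) = - 870 \left(-805 + 2000\right) = \left(-870\right) 1195 = -1039650$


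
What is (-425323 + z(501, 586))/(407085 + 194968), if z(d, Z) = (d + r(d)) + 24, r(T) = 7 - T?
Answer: -425292/602053 ≈ -0.70640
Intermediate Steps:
z(d, Z) = 31 (z(d, Z) = (d + (7 - d)) + 24 = 7 + 24 = 31)
(-425323 + z(501, 586))/(407085 + 194968) = (-425323 + 31)/(407085 + 194968) = -425292/602053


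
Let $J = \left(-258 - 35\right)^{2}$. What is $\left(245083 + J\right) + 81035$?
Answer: $411967$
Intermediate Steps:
$J = 85849$ ($J = \left(-293\right)^{2} = 85849$)
$\left(245083 + J\right) + 81035 = \left(245083 + 85849\right) + 81035 = 330932 + 81035 = 411967$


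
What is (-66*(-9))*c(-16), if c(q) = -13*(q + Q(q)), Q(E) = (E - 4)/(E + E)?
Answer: 474903/4 ≈ 1.1873e+5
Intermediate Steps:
Q(E) = (-4 + E)/(2*E) (Q(E) = (-4 + E)/((2*E)) = (-4 + E)*(1/(2*E)) = (-4 + E)/(2*E))
c(q) = -13*q - 13*(-4 + q)/(2*q) (c(q) = -13*(q + (-4 + q)/(2*q)) = -13*q - 13*(-4 + q)/(2*q))
(-66*(-9))*c(-16) = (-66*(-9))*(-13/2 - 13*(-16) + 26/(-16)) = 594*(-13/2 + 208 + 26*(-1/16)) = 594*(-13/2 + 208 - 13/8) = 594*(1599/8) = 474903/4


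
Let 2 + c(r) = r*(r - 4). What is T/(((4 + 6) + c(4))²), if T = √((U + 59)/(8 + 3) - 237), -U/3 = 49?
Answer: 7*I*√5/64 ≈ 0.24457*I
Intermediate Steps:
U = -147 (U = -3*49 = -147)
c(r) = -2 + r*(-4 + r) (c(r) = -2 + r*(r - 4) = -2 + r*(-4 + r))
T = 7*I*√5 (T = √((-147 + 59)/(8 + 3) - 237) = √(-88/11 - 237) = √(-88*1/11 - 237) = √(-8 - 237) = √(-245) = 7*I*√5 ≈ 15.652*I)
T/(((4 + 6) + c(4))²) = (7*I*√5)/(((4 + 6) + (-2 + 4² - 4*4))²) = (7*I*√5)/((10 + (-2 + 16 - 16))²) = (7*I*√5)/((10 - 2)²) = (7*I*√5)/(8²) = (7*I*√5)/64 = (7*I*√5)*(1/64) = 7*I*√5/64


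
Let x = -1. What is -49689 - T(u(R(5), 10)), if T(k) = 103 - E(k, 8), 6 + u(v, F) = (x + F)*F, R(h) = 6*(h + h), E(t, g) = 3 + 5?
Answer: -49784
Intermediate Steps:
E(t, g) = 8
R(h) = 12*h (R(h) = 6*(2*h) = 12*h)
u(v, F) = -6 + F*(-1 + F) (u(v, F) = -6 + (-1 + F)*F = -6 + F*(-1 + F))
T(k) = 95 (T(k) = 103 - 1*8 = 103 - 8 = 95)
-49689 - T(u(R(5), 10)) = -49689 - 1*95 = -49689 - 95 = -49784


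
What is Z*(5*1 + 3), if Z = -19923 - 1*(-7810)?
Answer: -96904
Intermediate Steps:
Z = -12113 (Z = -19923 + 7810 = -12113)
Z*(5*1 + 3) = -12113*(5*1 + 3) = -12113*(5 + 3) = -12113*8 = -96904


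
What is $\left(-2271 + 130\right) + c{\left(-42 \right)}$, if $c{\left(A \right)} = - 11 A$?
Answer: $-1679$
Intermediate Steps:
$\left(-2271 + 130\right) + c{\left(-42 \right)} = \left(-2271 + 130\right) - -462 = -2141 + 462 = -1679$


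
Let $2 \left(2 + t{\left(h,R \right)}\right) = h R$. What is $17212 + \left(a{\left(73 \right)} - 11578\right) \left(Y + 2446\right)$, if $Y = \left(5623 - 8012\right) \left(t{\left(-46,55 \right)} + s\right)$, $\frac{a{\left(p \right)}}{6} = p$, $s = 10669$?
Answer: $250192519692$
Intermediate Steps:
$a{\left(p \right)} = 6 p$
$t{\left(h,R \right)} = -2 + \frac{R h}{2}$ ($t{\left(h,R \right)} = -2 + \frac{h R}{2} = -2 + \frac{R h}{2}$)
$Y = -22461378$ ($Y = \left(5623 - 8012\right) \left(\left(-2 + \frac{1}{2} \cdot 55 \left(-46\right)\right) + 10669\right) = \left(5623 - 8012\right) \left(\left(-2 - 1265\right) + 10669\right) = \left(5623 - 8012\right) \left(-1267 + 10669\right) = \left(-2389\right) 9402 = -22461378$)
$17212 + \left(a{\left(73 \right)} - 11578\right) \left(Y + 2446\right) = 17212 + \left(6 \cdot 73 - 11578\right) \left(-22461378 + 2446\right) = 17212 + \left(438 - 11578\right) \left(-22458932\right) = 17212 - -250192502480 = 17212 + 250192502480 = 250192519692$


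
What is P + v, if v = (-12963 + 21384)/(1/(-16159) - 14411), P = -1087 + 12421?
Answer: 879727489987/77622450 ≈ 11333.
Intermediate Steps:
P = 11334
v = -45358313/77622450 (v = 8421/(-1/16159 - 14411) = 8421/(-232867350/16159) = 8421*(-16159/232867350) = -45358313/77622450 ≈ -0.58434)
P + v = 11334 - 45358313/77622450 = 879727489987/77622450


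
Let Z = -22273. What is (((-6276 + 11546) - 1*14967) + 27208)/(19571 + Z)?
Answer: -17511/2702 ≈ -6.4808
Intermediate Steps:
(((-6276 + 11546) - 1*14967) + 27208)/(19571 + Z) = (((-6276 + 11546) - 1*14967) + 27208)/(19571 - 22273) = ((5270 - 14967) + 27208)/(-2702) = (-9697 + 27208)*(-1/2702) = 17511*(-1/2702) = -17511/2702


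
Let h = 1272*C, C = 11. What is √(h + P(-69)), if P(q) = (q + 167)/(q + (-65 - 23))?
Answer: √344873422/157 ≈ 118.29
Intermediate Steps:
P(q) = (167 + q)/(-88 + q) (P(q) = (167 + q)/(q - 88) = (167 + q)/(-88 + q))
h = 13992 (h = 1272*11 = 13992)
√(h + P(-69)) = √(13992 + (167 - 69)/(-88 - 69)) = √(13992 + 98/(-157)) = √(13992 - 1/157*98) = √(13992 - 98/157) = √(2196646/157) = √344873422/157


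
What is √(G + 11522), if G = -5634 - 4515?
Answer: √1373 ≈ 37.054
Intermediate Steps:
G = -10149
√(G + 11522) = √(-10149 + 11522) = √1373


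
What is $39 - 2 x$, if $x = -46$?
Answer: $131$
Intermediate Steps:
$39 - 2 x = 39 - -92 = 39 + 92 = 131$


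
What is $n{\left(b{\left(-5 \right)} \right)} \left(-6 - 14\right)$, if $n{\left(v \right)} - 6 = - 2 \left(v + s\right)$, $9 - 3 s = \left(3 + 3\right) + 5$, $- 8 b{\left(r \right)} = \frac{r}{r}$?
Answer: $- \frac{455}{3} \approx -151.67$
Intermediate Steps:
$b{\left(r \right)} = - \frac{1}{8}$ ($b{\left(r \right)} = - \frac{r \frac{1}{r}}{8} = \left(- \frac{1}{8}\right) 1 = - \frac{1}{8}$)
$s = - \frac{2}{3}$ ($s = 3 - \frac{\left(3 + 3\right) + 5}{3} = 3 - \frac{6 + 5}{3} = 3 - \frac{11}{3} = - \frac{2}{3} \approx -0.66667$)
$n{\left(v \right)} = \frac{22}{3} - 2 v$ ($n{\left(v \right)} = 6 - 2 \left(v - \frac{2}{3}\right) = 6 - 2 \left(- \frac{2}{3} + v\right) = 6 - \left(- \frac{4}{3} + 2 v\right) = \frac{22}{3} - 2 v$)
$n{\left(b{\left(-5 \right)} \right)} \left(-6 - 14\right) = \left(\frac{22}{3} - - \frac{1}{4}\right) \left(-6 - 14\right) = \left(\frac{22}{3} + \frac{1}{4}\right) \left(-20\right) = \frac{91}{12} \left(-20\right) = - \frac{455}{3}$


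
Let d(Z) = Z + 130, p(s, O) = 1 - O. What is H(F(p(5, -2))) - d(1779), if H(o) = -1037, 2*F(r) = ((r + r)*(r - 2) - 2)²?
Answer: -2946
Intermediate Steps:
F(r) = (-2 + 2*r*(-2 + r))²/2 (F(r) = ((r + r)*(r - 2) - 2)²/2 = ((2*r)*(-2 + r) - 2)²/2 = (2*r*(-2 + r) - 2)²/2 = (-2 + 2*r*(-2 + r))²/2)
d(Z) = 130 + Z
H(F(p(5, -2))) - d(1779) = -1037 - (130 + 1779) = -1037 - 1*1909 = -1037 - 1909 = -2946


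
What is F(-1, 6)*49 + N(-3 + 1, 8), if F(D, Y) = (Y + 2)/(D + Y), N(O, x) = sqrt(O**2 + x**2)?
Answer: 392/5 + 2*sqrt(17) ≈ 86.646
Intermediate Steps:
F(D, Y) = (2 + Y)/(D + Y)
F(-1, 6)*49 + N(-3 + 1, 8) = ((2 + 6)/(-1 + 6))*49 + sqrt((-3 + 1)**2 + 8**2) = (8/5)*49 + sqrt((-2)**2 + 64) = ((1/5)*8)*49 + sqrt(4 + 64) = (8/5)*49 + sqrt(68) = 392/5 + 2*sqrt(17)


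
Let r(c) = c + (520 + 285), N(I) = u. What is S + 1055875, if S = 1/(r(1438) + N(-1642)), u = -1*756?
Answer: 1570086126/1487 ≈ 1.0559e+6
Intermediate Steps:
u = -756
N(I) = -756
r(c) = 805 + c (r(c) = c + 805 = 805 + c)
S = 1/1487 (S = 1/((805 + 1438) - 756) = 1/(2243 - 756) = 1/1487 ≈ 0.00067249)
S + 1055875 = 1/1487 + 1055875 = 1570086126/1487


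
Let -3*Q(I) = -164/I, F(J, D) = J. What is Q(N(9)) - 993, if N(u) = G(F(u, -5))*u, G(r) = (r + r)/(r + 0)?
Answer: -26729/27 ≈ -989.96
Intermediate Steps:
G(r) = 2 (G(r) = (2*r)/r = 2)
N(u) = 2*u
Q(I) = 164/(3*I) (Q(I) = -(-164)/(3*I) = 164/(3*I))
Q(N(9)) - 993 = 164/(3*((2*9))) - 993 = (164/3)/18 - 993 = (164/3)*(1/18) - 993 = 82/27 - 993 = -26729/27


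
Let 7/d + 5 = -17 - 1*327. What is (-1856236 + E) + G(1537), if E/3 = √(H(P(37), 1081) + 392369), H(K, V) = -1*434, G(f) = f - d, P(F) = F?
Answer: -647289944/349 + 3*√391935 ≈ -1.8528e+6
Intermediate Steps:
d = -7/349 (d = 7/(-5 + (-17 - 1*327)) = 7/(-5 + (-17 - 327)) = 7/(-5 - 344) = 7/(-349) = 7*(-1/349) = -7/349 ≈ -0.020057)
G(f) = 7/349 + f (G(f) = f - 1*(-7/349) = f + 7/349 = 7/349 + f)
H(K, V) = -434
E = 3*√391935 (E = 3*√(-434 + 392369) = 3*√391935 ≈ 1878.1)
(-1856236 + E) + G(1537) = (-1856236 + 3*√391935) + (7/349 + 1537) = (-1856236 + 3*√391935) + 536420/349 = -647289944/349 + 3*√391935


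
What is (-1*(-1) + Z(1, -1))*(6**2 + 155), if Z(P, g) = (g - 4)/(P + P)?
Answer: -573/2 ≈ -286.50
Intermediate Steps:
Z(P, g) = (-4 + g)/(2*P) (Z(P, g) = (-4 + g)/((2*P)) = (-4 + g)*(1/(2*P)) = (-4 + g)/(2*P))
(-1*(-1) + Z(1, -1))*(6**2 + 155) = (-1*(-1) + (1/2)*(-4 - 1)/1)*(6**2 + 155) = (1 + (1/2)*1*(-5))*(36 + 155) = (1 - 5/2)*191 = -3/2*191 = -573/2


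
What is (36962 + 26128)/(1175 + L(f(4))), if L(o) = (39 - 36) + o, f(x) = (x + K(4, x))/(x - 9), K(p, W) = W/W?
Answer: 63090/1177 ≈ 53.602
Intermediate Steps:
K(p, W) = 1
f(x) = (1 + x)/(-9 + x) (f(x) = (x + 1)/(x - 9) = (1 + x)/(-9 + x))
L(o) = 3 + o
(36962 + 26128)/(1175 + L(f(4))) = (36962 + 26128)/(1175 + (3 + (1 + 4)/(-9 + 4))) = 63090/(1175 + (3 + 5/(-5))) = 63090/(1175 + (3 - 1/5*5)) = 63090/(1175 + (3 - 1)) = 63090/(1175 + 2) = 63090/1177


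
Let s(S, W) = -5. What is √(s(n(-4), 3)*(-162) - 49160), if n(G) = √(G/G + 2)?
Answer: 5*I*√1934 ≈ 219.89*I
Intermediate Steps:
n(G) = √3 (n(G) = √(1 + 2) = √3)
√(s(n(-4), 3)*(-162) - 49160) = √(-5*(-162) - 49160) = √(810 - 49160) = √(-48350) = 5*I*√1934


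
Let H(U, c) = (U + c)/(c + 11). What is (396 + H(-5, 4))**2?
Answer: 35271721/225 ≈ 1.5676e+5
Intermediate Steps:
H(U, c) = (U + c)/(11 + c)
(396 + H(-5, 4))**2 = (396 + (-5 + 4)/(11 + 4))**2 = (396 - 1/15)**2 = (5939/15)**2 = 35271721/225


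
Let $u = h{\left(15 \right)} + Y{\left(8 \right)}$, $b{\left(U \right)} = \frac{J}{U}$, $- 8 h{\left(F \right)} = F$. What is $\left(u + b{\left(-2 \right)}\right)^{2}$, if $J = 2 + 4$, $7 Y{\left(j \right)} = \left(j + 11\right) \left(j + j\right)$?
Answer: $\frac{4661281}{3136} \approx 1486.4$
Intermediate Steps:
$h{\left(F \right)} = - \frac{F}{8}$
$Y{\left(j \right)} = \frac{2 j \left(11 + j\right)}{7}$ ($Y{\left(j \right)} = \frac{\left(j + 11\right) \left(j + j\right)}{7} = \frac{\left(11 + j\right) 2 j}{7} = \frac{2 j \left(11 + j\right)}{7}$)
$J = 6$
$b{\left(U \right)} = \frac{6}{U}$
$u = \frac{2327}{56}$ ($u = \left(- \frac{1}{8}\right) 15 + \frac{2}{7} \cdot 8 \left(11 + 8\right) = - \frac{15}{8} + \frac{2}{7} \cdot 8 \cdot 19 = - \frac{15}{8} + \frac{304}{7} = \frac{2327}{56} \approx 41.554$)
$\left(u + b{\left(-2 \right)}\right)^{2} = \left(\frac{2327}{56} + \frac{6}{-2}\right)^{2} = \left(\frac{2327}{56} + 6 \left(- \frac{1}{2}\right)\right)^{2} = \left(\frac{2327}{56} - 3\right)^{2} = \left(\frac{2159}{56}\right)^{2} = \frac{4661281}{3136}$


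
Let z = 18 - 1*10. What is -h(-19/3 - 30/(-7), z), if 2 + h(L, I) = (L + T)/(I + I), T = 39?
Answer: -13/42 ≈ -0.30952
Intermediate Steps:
z = 8 (z = 18 - 10 = 8)
h(L, I) = -2 + (39 + L)/(2*I) (h(L, I) = -2 + (L + 39)/(I + I) = -2 + (39 + L)/((2*I)) = -2 + (39 + L)*(1/(2*I)) = -2 + (39 + L)/(2*I))
-h(-19/3 - 30/(-7), z) = -(39 + (-19/3 - 30/(-7)) - 4*8)/(2*8) = -(39 + (-19*⅓ - 30*(-⅐)) - 32)/(2*8) = -(39 + (-19/3 + 30/7) - 32)/(2*8) = -(39 - 43/21 - 32)/(2*8) = -104/(2*8*21) = -1*13/42 = -13/42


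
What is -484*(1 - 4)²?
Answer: -4356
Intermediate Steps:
-484*(1 - 4)² = -484*(-3)² = -484*9 = -4356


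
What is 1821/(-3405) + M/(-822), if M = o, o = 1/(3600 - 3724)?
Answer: -61869161/115688280 ≈ -0.53479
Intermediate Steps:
o = -1/124 (o = 1/(-124) = -1/124 ≈ -0.0080645)
M = -1/124 ≈ -0.0080645
1821/(-3405) + M/(-822) = 1821/(-3405) - 1/124/(-822) = 1821*(-1/3405) - 1/124*(-1/822) = -607/1135 + 1/101928 = -61869161/115688280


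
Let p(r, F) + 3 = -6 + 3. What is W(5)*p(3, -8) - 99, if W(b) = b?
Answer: -129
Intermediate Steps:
p(r, F) = -6 (p(r, F) = -3 + (-6 + 3) = -3 - 3 = -6)
W(5)*p(3, -8) - 99 = 5*(-6) - 99 = -30 - 99 = -129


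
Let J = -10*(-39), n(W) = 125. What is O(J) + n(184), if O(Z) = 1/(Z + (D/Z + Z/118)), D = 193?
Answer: 1132690135/9061337 ≈ 125.00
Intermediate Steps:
J = 390
O(Z) = 1/(193/Z + 119*Z/118) (O(Z) = 1/(Z + (193/Z + Z/118)) = 1/(193/Z + 119*Z/118))
O(J) + n(184) = 118*390/(22774 + 119*390²) + 125 = 118*390/(22774 + 119*152100) + 125 = 118*390/(22774 + 18099900) + 125 = 118*390/18122674 + 125 = 118*390*(1/18122674) + 125 = 23010/9061337 + 125 = 1132690135/9061337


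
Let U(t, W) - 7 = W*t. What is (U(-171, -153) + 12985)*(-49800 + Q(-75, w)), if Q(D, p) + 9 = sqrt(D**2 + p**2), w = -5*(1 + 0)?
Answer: -1950271395 + 195775*sqrt(226) ≈ -1.9473e+9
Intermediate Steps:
U(t, W) = 7 + W*t
w = -5 (w = -5*1 = -5)
Q(D, p) = -9 + sqrt(D**2 + p**2)
(U(-171, -153) + 12985)*(-49800 + Q(-75, w)) = ((7 - 153*(-171)) + 12985)*(-49800 + (-9 + sqrt((-75)**2 + (-5)**2))) = ((7 + 26163) + 12985)*(-49800 + (-9 + sqrt(5625 + 25))) = (26170 + 12985)*(-49800 + (-9 + sqrt(5650))) = 39155*(-49800 + (-9 + 5*sqrt(226))) = 39155*(-49809 + 5*sqrt(226)) = -1950271395 + 195775*sqrt(226)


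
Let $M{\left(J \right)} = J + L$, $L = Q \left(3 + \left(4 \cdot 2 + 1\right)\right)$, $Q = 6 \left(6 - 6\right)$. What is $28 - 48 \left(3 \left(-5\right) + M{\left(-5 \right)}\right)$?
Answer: $988$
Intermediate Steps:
$Q = 0$ ($Q = 6 \left(6 - 6\right) = 6 \cdot 0 = 0$)
$L = 0$ ($L = 0 \left(3 + \left(4 \cdot 2 + 1\right)\right) = 0 \left(3 + \left(8 + 1\right)\right) = 0 \left(3 + 9\right) = 0 \cdot 12 = 0$)
$M{\left(J \right)} = J$ ($M{\left(J \right)} = J + 0 = J$)
$28 - 48 \left(3 \left(-5\right) + M{\left(-5 \right)}\right) = 28 - 48 \left(3 \left(-5\right) - 5\right) = 28 - 48 \left(-15 - 5\right) = 28 - -960 = 28 + 960 = 988$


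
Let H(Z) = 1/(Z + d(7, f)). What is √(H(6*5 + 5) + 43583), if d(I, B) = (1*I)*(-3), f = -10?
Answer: √8542282/14 ≈ 208.77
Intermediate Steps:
d(I, B) = -3*I (d(I, B) = I*(-3) = -3*I)
H(Z) = 1/(-21 + Z) (H(Z) = 1/(Z - 3*7) = 1/(Z - 21) = 1/(-21 + Z))
√(H(6*5 + 5) + 43583) = √(1/(-21 + (6*5 + 5)) + 43583) = √(1/(-21 + (30 + 5)) + 43583) = √(1/(-21 + 35) + 43583) = √(1/14 + 43583) = √(610163/14) = √8542282/14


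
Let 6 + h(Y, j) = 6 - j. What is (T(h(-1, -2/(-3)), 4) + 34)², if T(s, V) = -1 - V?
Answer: 841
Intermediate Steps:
h(Y, j) = -j (h(Y, j) = -6 + (6 - j) = -j)
(T(h(-1, -2/(-3)), 4) + 34)² = ((-1 - 1*4) + 34)² = ((-1 - 4) + 34)² = (-5 + 34)² = 29² = 841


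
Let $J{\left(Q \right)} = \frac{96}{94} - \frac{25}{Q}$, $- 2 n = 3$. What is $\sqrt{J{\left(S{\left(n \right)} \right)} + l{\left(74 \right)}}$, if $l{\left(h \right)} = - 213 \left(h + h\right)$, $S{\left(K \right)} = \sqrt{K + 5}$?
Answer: $\frac{\sqrt{-3412078740 - 386575 \sqrt{14}}}{329} \approx 177.58 i$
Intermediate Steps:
$n = - \frac{3}{2}$ ($n = \left(- \frac{1}{2}\right) 3 = - \frac{3}{2} \approx -1.5$)
$S{\left(K \right)} = \sqrt{5 + K}$
$J{\left(Q \right)} = \frac{48}{47} - \frac{25}{Q}$ ($J{\left(Q \right)} = 96 \cdot \frac{1}{94} - \frac{25}{Q} = \frac{48}{47} - \frac{25}{Q}$)
$l{\left(h \right)} = - 426 h$ ($l{\left(h \right)} = - 213 \cdot 2 h = - 426 h$)
$\sqrt{J{\left(S{\left(n \right)} \right)} + l{\left(74 \right)}} = \sqrt{\left(\frac{48}{47} - \frac{25}{\sqrt{5 - \frac{3}{2}}}\right) - 31524} = \sqrt{\left(\frac{48}{47} - \frac{25}{\sqrt{\frac{7}{2}}}\right) - 31524} = \sqrt{\left(\frac{48}{47} - \frac{25}{\frac{1}{2} \sqrt{14}}\right) - 31524} = \sqrt{\left(\frac{48}{47} - 25 \frac{\sqrt{14}}{7}\right) - 31524} = \sqrt{\left(\frac{48}{47} - \frac{25 \sqrt{14}}{7}\right) - 31524} = \sqrt{- \frac{1481580}{47} - \frac{25 \sqrt{14}}{7}}$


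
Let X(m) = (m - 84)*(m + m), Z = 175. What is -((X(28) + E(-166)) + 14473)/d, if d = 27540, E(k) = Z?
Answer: -2878/6885 ≈ -0.41801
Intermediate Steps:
E(k) = 175
X(m) = 2*m*(-84 + m) (X(m) = (-84 + m)*(2*m) = 2*m*(-84 + m))
-((X(28) + E(-166)) + 14473)/d = -((2*28*(-84 + 28) + 175) + 14473)/27540 = -((2*28*(-56) + 175) + 14473)/27540 = -((-3136 + 175) + 14473)/27540 = -(-2961 + 14473)/27540 = -11512/27540 = -1*2878/6885 = -2878/6885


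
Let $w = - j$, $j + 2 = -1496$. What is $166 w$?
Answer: $248668$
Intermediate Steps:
$j = -1498$ ($j = -2 - 1496 = -1498$)
$w = 1498$ ($w = \left(-1\right) \left(-1498\right) = 1498$)
$166 w = 166 \cdot 1498 = 248668$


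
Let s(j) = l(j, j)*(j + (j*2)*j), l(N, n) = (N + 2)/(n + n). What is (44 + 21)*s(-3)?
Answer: 325/2 ≈ 162.50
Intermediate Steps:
l(N, n) = (2 + N)/(2*n) (l(N, n) = (2 + N)/((2*n)) = (2 + N)*(1/(2*n)) = (2 + N)/(2*n))
s(j) = (2 + j)*(j + 2*j²)/(2*j) (s(j) = ((2 + j)/(2*j))*(j + (j*2)*j) = ((2 + j)/(2*j))*(j + (2*j)*j) = ((2 + j)/(2*j))*(j + 2*j²) = (2 + j)*(j + 2*j²)/(2*j))
(44 + 21)*s(-3) = (44 + 21)*((1 + 2*(-3))*(2 - 3)/2) = 65*((½)*(1 - 6)*(-1)) = 65*((½)*(-5)*(-1)) = 65*(5/2) = 325/2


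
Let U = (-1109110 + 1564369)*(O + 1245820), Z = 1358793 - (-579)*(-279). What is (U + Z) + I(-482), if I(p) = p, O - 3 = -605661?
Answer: 291440708728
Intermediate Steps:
O = -605658 (O = 3 - 605661 = -605658)
Z = 1197252 (Z = 1358793 - 1*161541 = 1358793 - 161541 = 1197252)
U = 291439511958 (U = (-1109110 + 1564369)*(-605658 + 1245820) = 455259*640162 = 291439511958)
(U + Z) + I(-482) = (291439511958 + 1197252) - 482 = 291440709210 - 482 = 291440708728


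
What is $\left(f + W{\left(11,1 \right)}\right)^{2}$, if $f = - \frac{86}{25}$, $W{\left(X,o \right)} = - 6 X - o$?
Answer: $\frac{3101121}{625} \approx 4961.8$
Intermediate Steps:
$W{\left(X,o \right)} = - o - 6 X$
$f = - \frac{86}{25}$ ($f = \left(-86\right) \frac{1}{25} = - \frac{86}{25} \approx -3.44$)
$\left(f + W{\left(11,1 \right)}\right)^{2} = \left(- \frac{86}{25} - 67\right)^{2} = \left(- \frac{1761}{25}\right)^{2} = \frac{3101121}{625}$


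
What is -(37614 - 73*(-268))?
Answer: -57178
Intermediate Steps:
-(37614 - 73*(-268)) = -(37614 + 19564) = -1*57178 = -57178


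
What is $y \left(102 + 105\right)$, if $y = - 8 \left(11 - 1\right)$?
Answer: $-16560$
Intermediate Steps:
$y = -80$ ($y = \left(-8\right) 10 = -80$)
$y \left(102 + 105\right) = - 80 \left(102 + 105\right) = \left(-80\right) 207 = -16560$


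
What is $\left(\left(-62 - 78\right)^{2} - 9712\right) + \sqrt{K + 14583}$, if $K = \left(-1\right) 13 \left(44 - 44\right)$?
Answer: $9888 + \sqrt{14583} \approx 10009.0$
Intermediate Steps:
$K = 0$ ($K = \left(-13\right) 0 = 0$)
$\left(\left(-62 - 78\right)^{2} - 9712\right) + \sqrt{K + 14583} = \left(\left(-62 - 78\right)^{2} - 9712\right) + \sqrt{0 + 14583} = \left(\left(-140\right)^{2} - 9712\right) + \sqrt{14583} = \left(19600 - 9712\right) + \sqrt{14583} = 9888 + \sqrt{14583}$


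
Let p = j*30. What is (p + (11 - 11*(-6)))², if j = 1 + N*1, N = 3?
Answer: 38809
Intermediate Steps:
j = 4 (j = 1 + 3*1 = 1 + 3 = 4)
p = 120 (p = 4*30 = 120)
(p + (11 - 11*(-6)))² = (120 + (11 - 11*(-6)))² = (120 + (11 + 66))² = (120 + 77)² = 197² = 38809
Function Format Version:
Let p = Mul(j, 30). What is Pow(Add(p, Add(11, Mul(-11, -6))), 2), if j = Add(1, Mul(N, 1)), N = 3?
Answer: 38809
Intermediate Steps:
j = 4 (j = Add(1, Mul(3, 1)) = Add(1, 3) = 4)
p = 120 (p = Mul(4, 30) = 120)
Pow(Add(p, Add(11, Mul(-11, -6))), 2) = Pow(Add(120, Add(11, Mul(-11, -6))), 2) = Pow(Add(120, Add(11, 66)), 2) = Pow(Add(120, 77), 2) = Pow(197, 2) = 38809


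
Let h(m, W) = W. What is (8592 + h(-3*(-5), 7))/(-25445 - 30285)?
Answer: -8599/55730 ≈ -0.15430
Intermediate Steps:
(8592 + h(-3*(-5), 7))/(-25445 - 30285) = (8592 + 7)/(-25445 - 30285) = 8599/(-55730) = 8599*(-1/55730) = -8599/55730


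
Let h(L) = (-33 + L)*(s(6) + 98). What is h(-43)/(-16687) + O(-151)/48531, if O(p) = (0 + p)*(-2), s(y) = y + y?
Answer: 37341694/73621527 ≈ 0.50721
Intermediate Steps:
s(y) = 2*y
O(p) = -2*p (O(p) = p*(-2) = -2*p)
h(L) = -3630 + 110*L (h(L) = (-33 + L)*(2*6 + 98) = (-33 + L)*(12 + 98) = (-33 + L)*110 = -3630 + 110*L)
h(-43)/(-16687) + O(-151)/48531 = (-3630 + 110*(-43))/(-16687) - 2*(-151)/48531 = (-3630 - 4730)*(-1/16687) + 302*(1/48531) = -8360*(-1/16687) + 302/48531 = 760/1517 + 302/48531 = 37341694/73621527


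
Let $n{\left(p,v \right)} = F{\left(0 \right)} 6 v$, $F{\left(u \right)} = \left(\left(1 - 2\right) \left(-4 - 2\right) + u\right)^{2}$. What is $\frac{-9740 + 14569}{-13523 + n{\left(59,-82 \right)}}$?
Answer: $- \frac{4829}{31235} \approx -0.1546$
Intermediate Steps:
$F{\left(u \right)} = \left(6 + u\right)^{2}$ ($F{\left(u \right)} = \left(\left(-1\right) \left(-6\right) + u\right)^{2} = \left(6 + u\right)^{2}$)
$n{\left(p,v \right)} = 216 v$ ($n{\left(p,v \right)} = \left(6 + 0\right)^{2} \cdot 6 v = 6^{2} \cdot 6 v = 36 \cdot 6 v = 216 v$)
$\frac{-9740 + 14569}{-13523 + n{\left(59,-82 \right)}} = \frac{-9740 + 14569}{-13523 + 216 \left(-82\right)} = \frac{4829}{-13523 - 17712} = \frac{4829}{-31235} = 4829 \left(- \frac{1}{31235}\right) = - \frac{4829}{31235}$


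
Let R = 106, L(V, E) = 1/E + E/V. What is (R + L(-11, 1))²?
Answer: 1382976/121 ≈ 11430.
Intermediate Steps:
L(V, E) = 1/E + E/V
(R + L(-11, 1))² = (106 + (1/1 + 1/(-11)))² = (106 + (1 + 1*(-1/11)))² = (106 + (1 - 1/11))² = (106 + 10/11)² = (1176/11)² = 1382976/121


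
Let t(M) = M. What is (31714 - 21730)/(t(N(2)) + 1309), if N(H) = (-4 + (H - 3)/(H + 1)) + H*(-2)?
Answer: 14976/1951 ≈ 7.6761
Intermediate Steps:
N(H) = -4 - 2*H + (-3 + H)/(1 + H) (N(H) = (-4 + (-3 + H)/(1 + H)) - 2*H = -4 - 2*H + (-3 + H)/(1 + H))
(31714 - 21730)/(t(N(2)) + 1309) = (31714 - 21730)/((-7 - 5*2 - 2*2**2)/(1 + 2) + 1309) = 9984/((-7 - 10 - 2*4)/3 + 1309) = 9984/((-7 - 10 - 8)/3 + 1309) = 9984/((1/3)*(-25) + 1309) = 9984/(-25/3 + 1309) = 9984/(3902/3) = 9984*(3/3902) = 14976/1951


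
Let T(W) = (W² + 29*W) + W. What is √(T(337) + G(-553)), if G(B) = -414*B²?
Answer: I*√126481247 ≈ 11246.0*I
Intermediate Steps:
T(W) = W² + 30*W
√(T(337) + G(-553)) = √(337*(30 + 337) - 414*(-553)²) = √(337*367 - 414*305809) = √(123679 - 126604926) = √(-126481247) = I*√126481247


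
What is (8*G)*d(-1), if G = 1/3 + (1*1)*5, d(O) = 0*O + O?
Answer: -128/3 ≈ -42.667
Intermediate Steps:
d(O) = O (d(O) = 0 + O = O)
G = 16/3 (G = ⅓ + 1*5 = ⅓ + 5 = 16/3 ≈ 5.3333)
(8*G)*d(-1) = (8*(16/3))*(-1) = (128/3)*(-1) = -128/3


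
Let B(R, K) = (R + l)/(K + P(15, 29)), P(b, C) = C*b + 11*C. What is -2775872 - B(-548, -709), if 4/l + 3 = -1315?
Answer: -9146458114/3295 ≈ -2.7759e+6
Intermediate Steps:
l = -2/659 (l = 4/(-3 - 1315) = 4/(-1318) = 4*(-1/1318) = -2/659 ≈ -0.0030349)
P(b, C) = 11*C + C*b
B(R, K) = (-2/659 + R)/(754 + K) (B(R, K) = (R - 2/659)/(K + 29*(11 + 15)) = (-2/659 + R)/(K + 29*26) = (-2/659 + R)/(K + 754) = (-2/659 + R)/(754 + K))
-2775872 - B(-548, -709) = -2775872 - (-2/659 - 548)/(754 - 709) = -2775872 - (-361134)/(45*659) = -2775872 - 1*(-40126/3295) = -2775872 + 40126/3295 = -9146458114/3295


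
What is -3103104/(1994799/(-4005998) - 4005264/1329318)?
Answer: 2754131639047070976/3116133631759 ≈ 8.8383e+5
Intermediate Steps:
-3103104/(1994799/(-4005998) - 4005264/1329318) = -3103104/(1994799*(-1/4005998) - 4005264*1/1329318) = -3103104/(-1994799/4005998 - 667544/221553) = -3103104/(-3116133631759/887540874894) = -3103104*(-887540874894/3116133631759) = 2754131639047070976/3116133631759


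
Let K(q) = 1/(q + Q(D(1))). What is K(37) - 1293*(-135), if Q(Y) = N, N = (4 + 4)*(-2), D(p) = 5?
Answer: 3665656/21 ≈ 1.7456e+5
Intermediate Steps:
N = -16 (N = 8*(-2) = -16)
Q(Y) = -16
K(q) = 1/(-16 + q) (K(q) = 1/(q - 16) = 1/(-16 + q))
K(37) - 1293*(-135) = 1/(-16 + 37) - 1293*(-135) = 1/21 + 174555 = 3665656/21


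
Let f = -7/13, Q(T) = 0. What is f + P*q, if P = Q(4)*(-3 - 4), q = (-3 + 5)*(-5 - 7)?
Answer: -7/13 ≈ -0.53846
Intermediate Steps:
q = -24 (q = 2*(-12) = -24)
f = -7/13 (f = -7*1/13 = -7/13 ≈ -0.53846)
P = 0 (P = 0*(-3 - 4) = 0*(-7) = 0)
f + P*q = -7/13 + 0*(-24) = -7/13 + 0 = -7/13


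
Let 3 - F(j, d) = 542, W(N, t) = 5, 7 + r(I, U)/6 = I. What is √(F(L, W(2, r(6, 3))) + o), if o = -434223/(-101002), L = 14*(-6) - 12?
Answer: I*√5454699366710/101002 ≈ 23.124*I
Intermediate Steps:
r(I, U) = -42 + 6*I
L = -96 (L = -84 - 12 = -96)
F(j, d) = -539 (F(j, d) = 3 - 1*542 = 3 - 542 = -539)
o = 434223/101002 (o = -434223*(-1/101002) = 434223/101002 ≈ 4.2991)
√(F(L, W(2, r(6, 3))) + o) = √(-539 + 434223/101002) = √(-54005855/101002) = I*√5454699366710/101002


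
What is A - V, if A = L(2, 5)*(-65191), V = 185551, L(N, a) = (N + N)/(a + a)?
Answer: -1058137/5 ≈ -2.1163e+5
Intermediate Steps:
L(N, a) = N/a (L(N, a) = (2*N)/((2*a)) = (2*N)*(1/(2*a)) = N/a)
A = -130382/5 (A = (2/5)*(-65191) = -130382/5 ≈ -26076.)
A - V = -130382/5 - 1*185551 = -130382/5 - 185551 = -1058137/5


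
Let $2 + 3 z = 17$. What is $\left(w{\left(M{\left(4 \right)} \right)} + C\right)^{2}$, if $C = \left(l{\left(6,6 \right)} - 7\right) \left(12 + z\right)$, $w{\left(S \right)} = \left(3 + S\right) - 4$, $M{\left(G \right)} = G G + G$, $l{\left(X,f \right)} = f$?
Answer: $4$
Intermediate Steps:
$z = 5$ ($z = - \frac{2}{3} + \frac{1}{3} \cdot 17 = - \frac{2}{3} + \frac{17}{3} = 5$)
$M{\left(G \right)} = G + G^{2}$ ($M{\left(G \right)} = G^{2} + G = G + G^{2}$)
$w{\left(S \right)} = -1 + S$
$C = -17$ ($C = \left(6 - 7\right) \left(12 + 5\right) = \left(-1\right) 17 = -17$)
$\left(w{\left(M{\left(4 \right)} \right)} + C\right)^{2} = \left(\left(-1 + 4 \left(1 + 4\right)\right) - 17\right)^{2} = \left(\left(-1 + 4 \cdot 5\right) - 17\right)^{2} = \left(\left(-1 + 20\right) - 17\right)^{2} = \left(19 - 17\right)^{2} = 2^{2} = 4$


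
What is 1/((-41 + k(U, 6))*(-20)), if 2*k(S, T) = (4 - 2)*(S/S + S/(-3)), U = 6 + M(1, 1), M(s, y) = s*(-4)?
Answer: 3/2440 ≈ 0.0012295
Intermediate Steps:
M(s, y) = -4*s
U = 2 (U = 6 - 4*1 = 6 - 4 = 2)
k(S, T) = 1 - S/3 (k(S, T) = ((4 - 2)*(S/S + S/(-3)))/2 = (2*(1 + S*(-⅓)))/2 = (2*(1 - S/3))/2 = (2 - 2*S/3)/2 = 1 - S/3)
1/((-41 + k(U, 6))*(-20)) = 1/((-41 + (1 - ⅓*2))*(-20)) = 1/((-41 + (1 - ⅔))*(-20)) = 1/((-41 + ⅓)*(-20)) = 1/(-122/3*(-20)) = 1/(2440/3) = 3/2440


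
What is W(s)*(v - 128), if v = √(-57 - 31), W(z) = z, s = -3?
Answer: 384 - 6*I*√22 ≈ 384.0 - 28.142*I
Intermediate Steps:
v = 2*I*√22 (v = √(-88) = 2*I*√22 ≈ 9.3808*I)
W(s)*(v - 128) = -3*(2*I*√22 - 128) = -3*(-128 + 2*I*√22) = 384 - 6*I*√22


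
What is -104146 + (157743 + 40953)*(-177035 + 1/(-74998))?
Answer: -2708571289166/77 ≈ -3.5176e+10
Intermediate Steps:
-104146 + (157743 + 40953)*(-177035 + 1/(-74998)) = -104146 + 198696*(-177035 - 1/74998) = -104146 + 198696*(-13277270931/74998) = -104146 - 2708563269924/77 = -2708571289166/77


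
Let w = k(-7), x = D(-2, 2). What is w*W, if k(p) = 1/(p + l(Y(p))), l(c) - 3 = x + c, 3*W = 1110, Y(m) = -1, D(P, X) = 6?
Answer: 370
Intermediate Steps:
x = 6
W = 370 (W = (1/3)*1110 = 370)
l(c) = 9 + c (l(c) = 3 + (6 + c) = 9 + c)
k(p) = 1/(8 + p) (k(p) = 1/(p + (9 - 1)) = 1/(p + 8) = 1/(8 + p))
w = 1 (w = 1/(8 - 7) = 1/1 = 1)
w*W = 1*370 = 370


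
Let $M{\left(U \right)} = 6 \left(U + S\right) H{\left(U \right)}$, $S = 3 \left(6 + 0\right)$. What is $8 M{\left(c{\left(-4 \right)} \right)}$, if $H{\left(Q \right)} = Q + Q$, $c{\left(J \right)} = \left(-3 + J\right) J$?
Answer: $123648$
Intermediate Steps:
$c{\left(J \right)} = J \left(-3 + J\right)$
$S = 18$ ($S = 3 \cdot 6 = 18$)
$H{\left(Q \right)} = 2 Q$
$M{\left(U \right)} = 2 U \left(108 + 6 U\right)$ ($M{\left(U \right)} = 6 \left(U + 18\right) 2 U = 6 \left(18 + U\right) 2 U = \left(108 + 6 U\right) 2 U = 2 U \left(108 + 6 U\right)$)
$8 M{\left(c{\left(-4 \right)} \right)} = 8 \cdot 12 \left(- 4 \left(-3 - 4\right)\right) \left(18 - 4 \left(-3 - 4\right)\right) = 8 \cdot 12 \left(\left(-4\right) \left(-7\right)\right) \left(18 - -28\right) = 8 \cdot 12 \cdot 28 \left(18 + 28\right) = 8 \cdot 12 \cdot 28 \cdot 46 = 8 \cdot 15456 = 123648$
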